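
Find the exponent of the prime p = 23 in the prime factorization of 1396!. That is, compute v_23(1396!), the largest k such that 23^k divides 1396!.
v_23(1396!) = 62

Legendre's formula: v_p(n!) = Σ_{k ≥ 1} ⌊n / p^k⌋. For p = 23, n = 1396, the terms are:
  ⌊1396/23^1⌋ = ⌊1396/23⌋ = 60
  ⌊1396/23^2⌋ = ⌊1396/529⌋ = 2
(the next term ⌊1396/23^3⌋ = 0, terminating the sum). Summing: v_23(1396!) = 60 + 2 = 62.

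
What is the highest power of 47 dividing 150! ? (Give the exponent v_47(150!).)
v_47(150!) = 3

Legendre's formula: v_p(n!) = Σ_{k ≥ 1} ⌊n / p^k⌋. For p = 47, n = 150, the terms are:
  ⌊150/47^1⌋ = ⌊150/47⌋ = 3
(the next term ⌊150/47^2⌋ = 0, terminating the sum). Summing: v_47(150!) = 3 = 3.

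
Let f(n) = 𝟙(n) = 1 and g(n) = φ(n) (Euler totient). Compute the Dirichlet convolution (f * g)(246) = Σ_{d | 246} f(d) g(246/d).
(𝟙 * φ)(246) = 246

Divisors of 246: [1, 2, 3, 6, 41, 82, 123, 246]. For each d | 246:
  d = 1: 𝟙(1) · φ(246/1) = 1 · 80 = 80
  d = 2: 𝟙(2) · φ(246/2) = 1 · 80 = 80
  d = 3: 𝟙(3) · φ(246/3) = 1 · 40 = 40
  d = 6: 𝟙(6) · φ(246/6) = 1 · 40 = 40
  d = 41: 𝟙(41) · φ(246/41) = 1 · 2 = 2
  d = 82: 𝟙(82) · φ(246/82) = 1 · 2 = 2
  d = 123: 𝟙(123) · φ(246/123) = 1 · 1 = 1
  d = 246: 𝟙(246) · φ(246/246) = 1 · 1 = 1
Summing: (𝟙 * φ)(246) = 80 + 80 + 40 + 40 + 2 + 2 + 1 + 1 = 246.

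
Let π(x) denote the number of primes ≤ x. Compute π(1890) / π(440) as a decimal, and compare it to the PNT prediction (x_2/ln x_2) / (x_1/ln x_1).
π(1890)/π(440) = 290/85 ≈ 3.4118;  PNT prediction ≈ 3.4656.

π(440) = 85 and π(1890) = 290, so π(1890)/π(440) ≈ 3.4118. The PNT-predicted ratio is (1890/ln(1890)) / (440/ln(440)) ≈ 3.4656. The two agree to within a few percent, as expected.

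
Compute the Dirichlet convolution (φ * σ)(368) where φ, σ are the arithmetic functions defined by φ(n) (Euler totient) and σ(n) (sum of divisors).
(φ * σ)(368) = 3680

Divisors of 368: [1, 2, 4, 8, 16, 23, 46, 92, 184, 368]. For each d | 368:
  d = 1: φ(1) · σ(368/1) = 1 · 744 = 744
  d = 2: φ(2) · σ(368/2) = 1 · 360 = 360
  d = 4: φ(4) · σ(368/4) = 2 · 168 = 336
  d = 8: φ(8) · σ(368/8) = 4 · 72 = 288
  d = 16: φ(16) · σ(368/16) = 8 · 24 = 192
  d = 23: φ(23) · σ(368/23) = 22 · 31 = 682
  d = 46: φ(46) · σ(368/46) = 22 · 15 = 330
  d = 92: φ(92) · σ(368/92) = 44 · 7 = 308
  d = 184: φ(184) · σ(368/184) = 88 · 3 = 264
  d = 368: φ(368) · σ(368/368) = 176 · 1 = 176
Summing: (φ * σ)(368) = 744 + 360 + 336 + 288 + 192 + 682 + 330 + 308 + 264 + 176 = 3680.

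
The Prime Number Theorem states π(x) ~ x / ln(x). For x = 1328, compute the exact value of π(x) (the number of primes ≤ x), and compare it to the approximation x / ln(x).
π(1328) = 217;  x/ln(x) ≈ 184.66;  relative error ≈ 14.90%.

Directly count primes up to 1328: π(1328) = 217. The PNT approximation gives 1328/ln(1328) ≈ 1328/7.19143 ≈ 184.66. Relative error (π(x) − x/ln(x)) / π(x) ≈ 14.90%; the approximation is known to undercount slightly (Li(x) is a better estimate).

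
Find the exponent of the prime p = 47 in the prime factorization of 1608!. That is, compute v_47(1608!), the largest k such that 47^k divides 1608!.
v_47(1608!) = 34

Legendre's formula: v_p(n!) = Σ_{k ≥ 1} ⌊n / p^k⌋. For p = 47, n = 1608, the terms are:
  ⌊1608/47^1⌋ = ⌊1608/47⌋ = 34
(the next term ⌊1608/47^2⌋ = 0, terminating the sum). Summing: v_47(1608!) = 34 = 34.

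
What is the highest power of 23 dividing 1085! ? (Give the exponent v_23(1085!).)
v_23(1085!) = 49

Legendre's formula: v_p(n!) = Σ_{k ≥ 1} ⌊n / p^k⌋. For p = 23, n = 1085, the terms are:
  ⌊1085/23^1⌋ = ⌊1085/23⌋ = 47
  ⌊1085/23^2⌋ = ⌊1085/529⌋ = 2
(the next term ⌊1085/23^3⌋ = 0, terminating the sum). Summing: v_23(1085!) = 47 + 2 = 49.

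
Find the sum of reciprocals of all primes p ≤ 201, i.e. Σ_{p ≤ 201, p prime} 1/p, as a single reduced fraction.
Σ 1/p = 15202313841027497739047080375538859939135227730139536997746371469607707132833646367/7799922041683461553249199106329813876687996789903550945093032474868511536164700810

π(201) = 46, so the primes ≤ 201 are [2, 3, 5, 7, 11, 13, 17, 19, 23, 29, 31, 37, 41, 43, 47, 53, 59, 61, 67, 71, 73, 79, 83, 89, 97, 101, 103, 107, 109, 113, 127, 131, 137, 139, 149, 151, 157, 163, 167, 173, 179, 181, 191, 193, 197, 199]. Summing 1/p over these primes: 15202313841027497739047080375538859939135227730139536997746371469607707132833646367/7799922041683461553249199106329813876687996789903550945093032474868511536164700810 ≈ 1.9490. Mertens estimate ln ln(201) + 0.2615 ≈ 1.9298.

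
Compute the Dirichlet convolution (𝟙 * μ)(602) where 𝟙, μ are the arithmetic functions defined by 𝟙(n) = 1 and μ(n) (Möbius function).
(𝟙 * μ)(602) = 0

Divisors of 602: [1, 2, 7, 14, 43, 86, 301, 602]. For each d | 602:
  d = 1: 𝟙(1) · μ(602/1) = 1 · -1 = -1
  d = 2: 𝟙(2) · μ(602/2) = 1 · 1 = 1
  d = 7: 𝟙(7) · μ(602/7) = 1 · 1 = 1
  d = 14: 𝟙(14) · μ(602/14) = 1 · -1 = -1
  d = 43: 𝟙(43) · μ(602/43) = 1 · 1 = 1
  d = 86: 𝟙(86) · μ(602/86) = 1 · -1 = -1
  d = 301: 𝟙(301) · μ(602/301) = 1 · -1 = -1
  d = 602: 𝟙(602) · μ(602/602) = 1 · 1 = 1
Summing: (𝟙 * μ)(602) = -1 + 1 + 1 + -1 + 1 + -1 + -1 + 1 = 0.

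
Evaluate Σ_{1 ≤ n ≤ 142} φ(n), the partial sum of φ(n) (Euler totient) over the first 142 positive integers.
Σ_{n ≤ 142} φ(n) = 6162

Compute φ(n) for each 1 ≤ n ≤ 142: φ(1) = 1, φ(2) = 1, φ(3) = 2, φ(4) = 2, φ(5) = 4, φ(6) = 2, φ(7) = 6, φ(8) = 4, φ(9) = 6, φ(10) = 4, φ(11) = 10, φ(12) = 4, φ(13) = 12, φ(14) = 6, φ(15) = 8, φ(16) = 8, φ(17) = 16, φ(18) = 6, φ(19) = 18, φ(20) = 8, φ(21) = 12, φ(22) = 10, φ(23) = 22, φ(24) = 8, φ(25) = 20, φ(26) = 12, φ(27) = 18, φ(28) = 12, φ(29) = 28, φ(30) = 8, φ(31) = 30, φ(32) = 16, φ(33) = 20, φ(34) = 16, φ(35) = 24, φ(36) = 12, φ(37) = 36, φ(38) = 18, φ(39) = 24, φ(40) = 16, φ(41) = 40, φ(42) = 12, φ(43) = 42, φ(44) = 20, φ(45) = 24, φ(46) = 22, φ(47) = 46, φ(48) = 16, φ(49) = 42, φ(50) = 20, φ(51) = 32, φ(52) = 24, φ(53) = 52, φ(54) = 18, φ(55) = 40, φ(56) = 24, φ(57) = 36, φ(58) = 28, φ(59) = 58, φ(60) = 16, φ(61) = 60, φ(62) = 30, φ(63) = 36, φ(64) = 32, φ(65) = 48, φ(66) = 20, φ(67) = 66, φ(68) = 32, φ(69) = 44, φ(70) = 24, φ(71) = 70, φ(72) = 24, φ(73) = 72, φ(74) = 36, φ(75) = 40, φ(76) = 36, φ(77) = 60, φ(78) = 24, φ(79) = 78, φ(80) = 32, φ(81) = 54, φ(82) = 40, φ(83) = 82, φ(84) = 24, φ(85) = 64, φ(86) = 42, φ(87) = 56, φ(88) = 40, φ(89) = 88, φ(90) = 24, φ(91) = 72, φ(92) = 44, φ(93) = 60, φ(94) = 46, φ(95) = 72, φ(96) = 32, φ(97) = 96, φ(98) = 42, φ(99) = 60, φ(100) = 40, φ(101) = 100, φ(102) = 32, φ(103) = 102, φ(104) = 48, φ(105) = 48, φ(106) = 52, φ(107) = 106, φ(108) = 36, φ(109) = 108, φ(110) = 40, φ(111) = 72, φ(112) = 48, φ(113) = 112, φ(114) = 36, φ(115) = 88, φ(116) = 56, φ(117) = 72, φ(118) = 58, φ(119) = 96, φ(120) = 32, φ(121) = 110, φ(122) = 60, φ(123) = 80, φ(124) = 60, φ(125) = 100, φ(126) = 36, φ(127) = 126, φ(128) = 64, φ(129) = 84, φ(130) = 48, φ(131) = 130, φ(132) = 40, φ(133) = 108, φ(134) = 66, φ(135) = 72, φ(136) = 64, φ(137) = 136, φ(138) = 44, φ(139) = 138, φ(140) = 48, φ(141) = 92, φ(142) = 70. Summing all 142 values: 6162. (Average order: Σ_{n ≤ x} φ(n) ~ (3/π²) x². For x = 142, (3/π²)·142² ≈ 6129.12.)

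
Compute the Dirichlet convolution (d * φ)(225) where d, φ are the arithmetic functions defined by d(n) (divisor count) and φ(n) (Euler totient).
(d * φ)(225) = 403

Divisors of 225: [1, 3, 5, 9, 15, 25, 45, 75, 225]. For each d | 225:
  d = 1: d(1) · φ(225/1) = 1 · 120 = 120
  d = 3: d(3) · φ(225/3) = 2 · 40 = 80
  d = 5: d(5) · φ(225/5) = 2 · 24 = 48
  d = 9: d(9) · φ(225/9) = 3 · 20 = 60
  d = 15: d(15) · φ(225/15) = 4 · 8 = 32
  d = 25: d(25) · φ(225/25) = 3 · 6 = 18
  d = 45: d(45) · φ(225/45) = 6 · 4 = 24
  d = 75: d(75) · φ(225/75) = 6 · 2 = 12
  d = 225: d(225) · φ(225/225) = 9 · 1 = 9
Summing: (d * φ)(225) = 120 + 80 + 48 + 60 + 32 + 18 + 24 + 12 + 9 = 403.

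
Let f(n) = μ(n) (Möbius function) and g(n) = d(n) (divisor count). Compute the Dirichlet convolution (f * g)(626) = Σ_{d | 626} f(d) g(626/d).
(μ * d)(626) = 1

Divisors of 626: [1, 2, 313, 626]. For each d | 626:
  d = 1: μ(1) · d(626/1) = 1 · 4 = 4
  d = 2: μ(2) · d(626/2) = -1 · 2 = -2
  d = 313: μ(313) · d(626/313) = -1 · 2 = -2
  d = 626: μ(626) · d(626/626) = 1 · 1 = 1
Summing: (μ * d)(626) = 4 + -2 + -2 + 1 = 1.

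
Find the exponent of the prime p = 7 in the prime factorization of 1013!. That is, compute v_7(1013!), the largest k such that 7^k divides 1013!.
v_7(1013!) = 166

Legendre's formula: v_p(n!) = Σ_{k ≥ 1} ⌊n / p^k⌋. For p = 7, n = 1013, the terms are:
  ⌊1013/7^1⌋ = ⌊1013/7⌋ = 144
  ⌊1013/7^2⌋ = ⌊1013/49⌋ = 20
  ⌊1013/7^3⌋ = ⌊1013/343⌋ = 2
(the next term ⌊1013/7^4⌋ = 0, terminating the sum). Summing: v_7(1013!) = 144 + 20 + 2 = 166.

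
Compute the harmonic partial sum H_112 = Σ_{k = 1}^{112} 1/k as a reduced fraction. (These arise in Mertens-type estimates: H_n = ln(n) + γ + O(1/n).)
H_112 = 815184434573383335650686014939192934428778620497/153803387341307877636928566091115101174034840640

Direct summation: H_112 = 1 + 1/2 + ... + 1/112. The least common denominator is lcm(1, ..., 112) = 8459186303771933270031071135011330564571916235200; over this denominator the numerator is 8459186303771933270031071135011330564571916235200 + 4229593151885966635015535567505665282285958117600 + 2819728767923977756677023711670443521523972078400 + 2114796575942983317507767783752832641142979058800 + 1691837260754386654006214227002266112914383247040 + 1409864383961988878338511855835221760761986039200 + 1208455186253133324290153019287332937795988033600 + 1057398287971491658753883891876416320571489529400 + 939909589307992585559007903890147840507990692800 + 845918630377193327003107113501133056457191623520 + 769016936706539388184642830455575505870174203200 + 704932191980994439169255927917610880380993019600 + 650706638751687174617774702693179274197839710400 + 604227593126566662145076509643666468897994016800 + 563945753584795551335404742334088704304794415680 + 528699143985745829376941945938208160285744764700 + 497599194339525486472415949118313562621877425600 + 469954794653996292779503951945073920253995346400 + 445220331777470172106898480790070029714311380800 + 422959315188596663501553556750566528228595811760 + 402818395417711108096717673095777645931996011200 + 384508468353269694092321415227787752935087101600 + 367790708859649272610046571087449154981387662400 + 352466095990497219584627963958805440190496509800 + 338367452150877330801242845400453222582876649408 + 325353319375843587308887351346589637098919855200 + 313303196435997528519669301296715946835996897600 + 302113796563283331072538254821833234448997008400 + 291696079440411492070036935690045881536962628800 + 281972876792397775667702371167044352152397207840 + 272876977541030105484873262419720340792642459200 + 264349571992872914688470972969104080142872382350 + 256338978902179796061547610151858501956724734400 + 248799597169762743236207974559156781310938712800 + 241691037250626664858030603857466587559197606720 + 234977397326998146389751975972536960126997673200 + 228626656858700899190028949594900826069511249600 + 222610165888735086053449240395035014857155690400 + 216902212917229058205924900897726424732613236800 + 211479657594298331750776778375283264114297905880 + 206321617165169104147099295975886111331022347200 + 201409197708855554048358836547888822965998005600 + 196725262878417052791420258953751873594695726400 + 192254234176634847046160707613893876467543550800 + 187981917861598517111801580778029568101598138560 + 183895354429824636305023285543724577490693831200 + 179982687314296452553852577340666607756849281600 + 176233047995248609792313981979402720095248254900 + 172636455179019046327164717041047562542284004800 + 169183726075438665400621422700226611291438324704 + 165866398113175162157471983039437854207292475200 + 162676659687921793654443675673294818549459927600 + 159607288750413835283605115754930765369281438400 + 156651598217998764259834650648357973417998448800 + 153803387341307877636928566091115101174034840640 + 151056898281641665536269127410916617224498504200 + 148406777259156724035632826930023343238103793600 + 145848039720205746035018467845022940768481314400 + 143376039046981919831035103983242890924947732800 + 140986438396198887833851185583522176076198603920 + 138675185307736610984115920246087386304457643200 + 136438488770515052742436631209860170396321229600 + 134272798472570369365572557698592548643998670400 + 132174785996436457344235486484552040071436191175 + 130141327750337434923554940538635854839567942080 + 128169489451089898030773805075929250978362367200 + 126256511996596018955687628880766127829431585600 + 124399798584881371618103987279578390655469356400 + 122596902953216424203348857029149718327129220800 + 120845518625313332429015301928733293779598803360 + 119143469067210327746916494859314514993970651200 + 117488698663499073194875987986268480063498836600 + 115879264435231962603165358013853843350300222400 + 114313328429350449595014474797450413034755624800 + 112789150716959110267080948466817740860958883136 + 111305082944367543026724620197517507428577845200 + 109859562386648484026377547207939357981453457600 + 108451106458614529102962450448863212366306618400 + 107078307642682699620646470063434564108505268800 + 105739828797149165875388389187641632057148952940 + 104434398811999176173223100432238648945332299200 + 103160808582584552073549647987943055665511173600 + 101917907274360641807603266686883500777974894400 + 100704598854427777024179418273944411482999002800 + 99519838867905097294483189823662712524375485120 + 98362631439208526395710129476875936797347863200 + 97232026480137164023345645230015293845654209600 + 96127117088317423523080353806946938233771775400 + 95047037121032958090236754325970006343504676800 + 93990958930799258555900790389014784050799069280 + 92958091250241024945396386099025610599691387200 + 91947677214912318152511642771862288745346915600 + 90958992513676701828291087473240113597547486400 + 89991343657148226276926288670333303878424640800 + 89044066355494034421379696158014005942862276160 + 88116523997624304896156990989701360047624127450 + 87208106224452920309598671494962170768782641600 + 86318227589509523163582358520523781271142002400 + 85446326300726598687182536717286167318908244800 + 84591863037719332700310711350113305645719162352 + 83754319839326071980505654802092381827444715200 + 82933199056587581078735991519718927103646237600 + 82128022366717798738165739174867287034678798400 + 81338329843960896827221837836647409274729963800 + 80563679083542221619343534619155529186399202240 + 79803644375206917641802557877465382684640719200 + 79057815923102180093748328364591874435251553600 + 78325799108999382129917325324178986708999224400 + 77607213796072782293863037935883766647448772800 + 76901693670653938818464283045557550587017420320 + 76208885619566966396676316531633608689837083200 + 75528449140820832768134563705458308612249252100 = 44835143901536083460787730821655611393582824127335, so H_112 = 44835143901536083460787730821655611393582824127335/8459186303771933270031071135011330564571916235200; reducing by gcd(44835143901536083460787730821655611393582824127335, 8459186303771933270031071135011330564571916235200) = 55 gives 815184434573383335650686014939192934428778620497/153803387341307877636928566091115101174034840640 ≈ 5.30017. (The PNT-adjacent estimate ln(112) + γ ≈ 5.29571 matches within O(1/n).)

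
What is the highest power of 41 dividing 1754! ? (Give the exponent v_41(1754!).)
v_41(1754!) = 43

Legendre's formula: v_p(n!) = Σ_{k ≥ 1} ⌊n / p^k⌋. For p = 41, n = 1754, the terms are:
  ⌊1754/41^1⌋ = ⌊1754/41⌋ = 42
  ⌊1754/41^2⌋ = ⌊1754/1681⌋ = 1
(the next term ⌊1754/41^3⌋ = 0, terminating the sum). Summing: v_41(1754!) = 42 + 1 = 43.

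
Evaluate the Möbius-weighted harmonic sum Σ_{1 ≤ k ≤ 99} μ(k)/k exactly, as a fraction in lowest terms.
Σ μ(k)/k = 11962644395524974654034383169459538/384261327324253070792183691221959345

Values of μ(k) for 1 ≤ k ≤ 99: μ(1) = 1, μ(2) = -1, μ(3) = -1, μ(5) = -1, μ(6) = 1, μ(7) = -1, μ(10) = 1, μ(11) = -1, μ(13) = -1, μ(14) = 1, μ(15) = 1, μ(17) = -1, μ(19) = -1, μ(21) = 1, μ(22) = 1, μ(23) = -1, μ(26) = 1, μ(29) = -1, μ(30) = -1, μ(31) = -1, μ(33) = 1, μ(34) = 1, μ(35) = 1, μ(37) = -1, μ(38) = 1, μ(39) = 1, μ(41) = -1, μ(42) = -1, μ(43) = -1, μ(46) = 1, μ(47) = -1, μ(51) = 1, μ(53) = -1, μ(55) = 1, μ(57) = 1, μ(58) = 1, μ(59) = -1, μ(61) = -1, μ(62) = 1, μ(65) = 1, μ(66) = -1, μ(67) = -1, μ(69) = 1, μ(70) = -1, μ(71) = -1, μ(73) = -1, μ(74) = 1, μ(77) = 1, μ(78) = -1, μ(79) = -1, μ(82) = 1, μ(83) = -1, μ(85) = 1, μ(86) = 1, μ(87) = 1, μ(89) = -1, μ(91) = 1, μ(93) = 1, μ(94) = 1, μ(95) = 1, μ(97) = -1, with μ = 0 on non-squarefree integers. Summing μ(k)/k for k where μ(k) ≠ 0 gives 11962644395524974654034383169459538/384261327324253070792183691221959345 ≈ 0.0311. (PNT ⟺ this sum → 0 as n → ∞.)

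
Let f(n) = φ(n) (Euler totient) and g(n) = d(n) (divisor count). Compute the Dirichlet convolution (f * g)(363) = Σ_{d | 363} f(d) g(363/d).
(φ * d)(363) = 532

Divisors of 363: [1, 3, 11, 33, 121, 363]. For each d | 363:
  d = 1: φ(1) · d(363/1) = 1 · 6 = 6
  d = 3: φ(3) · d(363/3) = 2 · 3 = 6
  d = 11: φ(11) · d(363/11) = 10 · 4 = 40
  d = 33: φ(33) · d(363/33) = 20 · 2 = 40
  d = 121: φ(121) · d(363/121) = 110 · 2 = 220
  d = 363: φ(363) · d(363/363) = 220 · 1 = 220
Summing: (φ * d)(363) = 6 + 6 + 40 + 40 + 220 + 220 = 532.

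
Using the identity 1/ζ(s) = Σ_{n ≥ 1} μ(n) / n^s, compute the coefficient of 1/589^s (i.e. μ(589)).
μ(589) = 1

Factor n = 589 = 19 · 31. μ(n) = 0 if any exponent ≥ 2 (not squarefree); otherwise μ(n) = (−1)^{ω(n)} where ω(n) is the number of distinct prime factors. Applying: μ(589) = 1.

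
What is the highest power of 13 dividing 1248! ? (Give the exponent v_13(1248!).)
v_13(1248!) = 103

Legendre's formula: v_p(n!) = Σ_{k ≥ 1} ⌊n / p^k⌋. For p = 13, n = 1248, the terms are:
  ⌊1248/13^1⌋ = ⌊1248/13⌋ = 96
  ⌊1248/13^2⌋ = ⌊1248/169⌋ = 7
(the next term ⌊1248/13^3⌋ = 0, terminating the sum). Summing: v_13(1248!) = 96 + 7 = 103.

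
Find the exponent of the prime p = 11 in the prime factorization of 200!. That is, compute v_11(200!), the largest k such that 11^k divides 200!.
v_11(200!) = 19

Legendre's formula: v_p(n!) = Σ_{k ≥ 1} ⌊n / p^k⌋. For p = 11, n = 200, the terms are:
  ⌊200/11^1⌋ = ⌊200/11⌋ = 18
  ⌊200/11^2⌋ = ⌊200/121⌋ = 1
(the next term ⌊200/11^3⌋ = 0, terminating the sum). Summing: v_11(200!) = 18 + 1 = 19.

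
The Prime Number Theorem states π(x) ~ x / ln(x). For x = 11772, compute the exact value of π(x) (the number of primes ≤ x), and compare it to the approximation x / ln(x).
π(11772) = 1409;  x/ln(x) ≈ 1255.88;  relative error ≈ 10.87%.

Directly count primes up to 11772: π(11772) = 1409. The PNT approximation gives 11772/ln(11772) ≈ 11772/9.37348 ≈ 1255.88. Relative error (π(x) − x/ln(x)) / π(x) ≈ 10.87%; the approximation is known to undercount slightly (Li(x) is a better estimate).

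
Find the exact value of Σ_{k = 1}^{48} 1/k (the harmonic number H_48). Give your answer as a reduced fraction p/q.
H_48 = 282000222059796592919/63245806209101973600

Direct summation: H_48 = 1 + 1/2 + ... + 1/48. The least common denominator is lcm(1, ..., 48) = 442720643463713815200; over this denominator the numerator is 442720643463713815200 + 221360321731856907600 + 147573547821237938400 + 110680160865928453800 + 88544128692742763040 + 73786773910618969200 + 63245806209101973600 + 55340080432964226900 + 49191182607079312800 + 44272064346371381520 + 40247331223973983200 + 36893386955309484600 + 34055434112593370400 + 31622903104550986800 + 29514709564247587680 + 27670040216482113450 + 26042390791983165600 + 24595591303539656400 + 23301086498090200800 + 22136032173185690760 + 21081935403033991200 + 20123665611986991600 + 19248723628857122400 + 18446693477654742300 + 17708825738548552608 + 17027717056296685200 + 16397060869026437600 + 15811451552275493400 + 15266229084955648800 + 14757354782123793840 + 14281311079474639200 + 13835020108241056725 + 13415777074657994400 + 13021195395991582800 + 12649161241820394720 + 12297795651769828200 + 11965422796316589600 + 11650543249045100400 + 11351811370864456800 + 11068016086592845380 + 10798064474724727200 + 10540967701516995600 + 10295828917760786400 + 10061832805993495800 + 9838236521415862560 + 9624361814428561200 + 9419588158802421600 + 9223346738827371150 = 1974001554418576150433, so H_48 = 1974001554418576150433/442720643463713815200; reducing by gcd(1974001554418576150433, 442720643463713815200) = 7 gives 282000222059796592919/63245806209101973600 ≈ 4.45880. (The PNT-adjacent estimate ln(48) + γ ≈ 4.44842 matches within O(1/n).)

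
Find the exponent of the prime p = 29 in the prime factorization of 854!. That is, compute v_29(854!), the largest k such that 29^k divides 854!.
v_29(854!) = 30

Legendre's formula: v_p(n!) = Σ_{k ≥ 1} ⌊n / p^k⌋. For p = 29, n = 854, the terms are:
  ⌊854/29^1⌋ = ⌊854/29⌋ = 29
  ⌊854/29^2⌋ = ⌊854/841⌋ = 1
(the next term ⌊854/29^3⌋ = 0, terminating the sum). Summing: v_29(854!) = 29 + 1 = 30.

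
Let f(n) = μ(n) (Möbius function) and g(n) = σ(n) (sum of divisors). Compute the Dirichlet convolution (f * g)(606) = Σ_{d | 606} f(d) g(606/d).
(μ * σ)(606) = 606

Divisors of 606: [1, 2, 3, 6, 101, 202, 303, 606]. For each d | 606:
  d = 1: μ(1) · σ(606/1) = 1 · 1224 = 1224
  d = 2: μ(2) · σ(606/2) = -1 · 408 = -408
  d = 3: μ(3) · σ(606/3) = -1 · 306 = -306
  d = 6: μ(6) · σ(606/6) = 1 · 102 = 102
  d = 101: μ(101) · σ(606/101) = -1 · 12 = -12
  d = 202: μ(202) · σ(606/202) = 1 · 4 = 4
  d = 303: μ(303) · σ(606/303) = 1 · 3 = 3
  d = 606: μ(606) · σ(606/606) = -1 · 1 = -1
Summing: (μ * σ)(606) = 1224 + -408 + -306 + 102 + -12 + 4 + 3 + -1 = 606.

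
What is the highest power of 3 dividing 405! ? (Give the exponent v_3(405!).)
v_3(405!) = 201

Legendre's formula: v_p(n!) = Σ_{k ≥ 1} ⌊n / p^k⌋. For p = 3, n = 405, the terms are:
  ⌊405/3^1⌋ = ⌊405/3⌋ = 135
  ⌊405/3^2⌋ = ⌊405/9⌋ = 45
  ⌊405/3^3⌋ = ⌊405/27⌋ = 15
  ⌊405/3^4⌋ = ⌊405/81⌋ = 5
  ⌊405/3^5⌋ = ⌊405/243⌋ = 1
(the next term ⌊405/3^6⌋ = 0, terminating the sum). Summing: v_3(405!) = 135 + 45 + 15 + 5 + 1 = 201.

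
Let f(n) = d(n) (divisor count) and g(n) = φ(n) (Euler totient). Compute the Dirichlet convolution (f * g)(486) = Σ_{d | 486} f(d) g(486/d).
(d * φ)(486) = 1092

Divisors of 486: [1, 2, 3, 6, 9, 18, 27, 54, 81, 162, 243, 486]. For each d | 486:
  d = 1: d(1) · φ(486/1) = 1 · 162 = 162
  d = 2: d(2) · φ(486/2) = 2 · 162 = 324
  d = 3: d(3) · φ(486/3) = 2 · 54 = 108
  d = 6: d(6) · φ(486/6) = 4 · 54 = 216
  d = 9: d(9) · φ(486/9) = 3 · 18 = 54
  d = 18: d(18) · φ(486/18) = 6 · 18 = 108
  d = 27: d(27) · φ(486/27) = 4 · 6 = 24
  d = 54: d(54) · φ(486/54) = 8 · 6 = 48
  d = 81: d(81) · φ(486/81) = 5 · 2 = 10
  d = 162: d(162) · φ(486/162) = 10 · 2 = 20
  d = 243: d(243) · φ(486/243) = 6 · 1 = 6
  d = 486: d(486) · φ(486/486) = 12 · 1 = 12
Summing: (d * φ)(486) = 162 + 324 + 108 + 216 + 54 + 108 + 24 + 48 + 10 + 20 + 6 + 12 = 1092.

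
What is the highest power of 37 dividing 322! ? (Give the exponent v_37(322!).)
v_37(322!) = 8

Legendre's formula: v_p(n!) = Σ_{k ≥ 1} ⌊n / p^k⌋. For p = 37, n = 322, the terms are:
  ⌊322/37^1⌋ = ⌊322/37⌋ = 8
(the next term ⌊322/37^2⌋ = 0, terminating the sum). Summing: v_37(322!) = 8 = 8.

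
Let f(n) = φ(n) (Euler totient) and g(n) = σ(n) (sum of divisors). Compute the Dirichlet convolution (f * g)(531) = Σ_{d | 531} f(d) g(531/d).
(φ * σ)(531) = 3186

Divisors of 531: [1, 3, 9, 59, 177, 531]. For each d | 531:
  d = 1: φ(1) · σ(531/1) = 1 · 780 = 780
  d = 3: φ(3) · σ(531/3) = 2 · 240 = 480
  d = 9: φ(9) · σ(531/9) = 6 · 60 = 360
  d = 59: φ(59) · σ(531/59) = 58 · 13 = 754
  d = 177: φ(177) · σ(531/177) = 116 · 4 = 464
  d = 531: φ(531) · σ(531/531) = 348 · 1 = 348
Summing: (φ * σ)(531) = 780 + 480 + 360 + 754 + 464 + 348 = 3186.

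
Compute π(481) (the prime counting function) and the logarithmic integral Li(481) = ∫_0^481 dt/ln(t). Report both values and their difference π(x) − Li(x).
π(481) = 92;  Li(481) ≈ 98.73;  π(x) − Li(x) ≈ -6.73.

Direct count of primes ≤ 481 gives π(481) = 92. Numerical evaluation of the logarithmic integral gives Li(481) ≈ 98.73. The difference π(x) − Li(x) ≈ -6.73 is typically negative for small/moderate x (Li(x) overestimates), though Littlewood's theorem shows this sign changes infinitely often.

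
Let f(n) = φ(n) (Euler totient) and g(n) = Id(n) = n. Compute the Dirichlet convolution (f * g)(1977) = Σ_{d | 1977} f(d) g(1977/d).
(φ * Id)(1977) = 6585

Divisors of 1977: [1, 3, 659, 1977]. For each d | 1977:
  d = 1: φ(1) · Id(1977/1) = 1 · 1977 = 1977
  d = 3: φ(3) · Id(1977/3) = 2 · 659 = 1318
  d = 659: φ(659) · Id(1977/659) = 658 · 3 = 1974
  d = 1977: φ(1977) · Id(1977/1977) = 1316 · 1 = 1316
Summing: (φ * Id)(1977) = 1977 + 1318 + 1974 + 1316 = 6585.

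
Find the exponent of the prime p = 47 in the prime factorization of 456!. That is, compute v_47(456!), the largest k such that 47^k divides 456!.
v_47(456!) = 9

Legendre's formula: v_p(n!) = Σ_{k ≥ 1} ⌊n / p^k⌋. For p = 47, n = 456, the terms are:
  ⌊456/47^1⌋ = ⌊456/47⌋ = 9
(the next term ⌊456/47^2⌋ = 0, terminating the sum). Summing: v_47(456!) = 9 = 9.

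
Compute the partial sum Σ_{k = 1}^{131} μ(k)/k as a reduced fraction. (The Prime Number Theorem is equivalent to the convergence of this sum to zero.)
Σ μ(k)/k = -4282394934202784040475989054340166706696769726931/525896479052627740771371797072411912900610967452630

Values of μ(k) for 1 ≤ k ≤ 131: μ(1) = 1, μ(2) = -1, μ(3) = -1, μ(5) = -1, μ(6) = 1, μ(7) = -1, μ(10) = 1, μ(11) = -1, μ(13) = -1, μ(14) = 1, μ(15) = 1, μ(17) = -1, μ(19) = -1, μ(21) = 1, μ(22) = 1, μ(23) = -1, μ(26) = 1, μ(29) = -1, μ(30) = -1, μ(31) = -1, μ(33) = 1, μ(34) = 1, μ(35) = 1, μ(37) = -1, μ(38) = 1, μ(39) = 1, μ(41) = -1, μ(42) = -1, μ(43) = -1, μ(46) = 1, μ(47) = -1, μ(51) = 1, μ(53) = -1, μ(55) = 1, μ(57) = 1, μ(58) = 1, μ(59) = -1, μ(61) = -1, μ(62) = 1, μ(65) = 1, μ(66) = -1, μ(67) = -1, μ(69) = 1, μ(70) = -1, μ(71) = -1, μ(73) = -1, μ(74) = 1, μ(77) = 1, μ(78) = -1, μ(79) = -1, μ(82) = 1, μ(83) = -1, μ(85) = 1, μ(86) = 1, μ(87) = 1, μ(89) = -1, μ(91) = 1, μ(93) = 1, μ(94) = 1, μ(95) = 1, μ(97) = -1, μ(101) = -1, μ(102) = -1, μ(103) = -1, μ(105) = -1, μ(106) = 1, μ(107) = -1, μ(109) = -1, μ(110) = -1, μ(111) = 1, μ(113) = -1, μ(114) = -1, μ(115) = 1, μ(118) = 1, μ(119) = 1, μ(122) = 1, μ(123) = 1, μ(127) = -1, μ(129) = 1, μ(130) = -1, μ(131) = -1, with μ = 0 on non-squarefree integers. Summing μ(k)/k for k where μ(k) ≠ 0 gives -4282394934202784040475989054340166706696769726931/525896479052627740771371797072411912900610967452630 ≈ -0.0081. (PNT ⟺ this sum → 0 as n → ∞.)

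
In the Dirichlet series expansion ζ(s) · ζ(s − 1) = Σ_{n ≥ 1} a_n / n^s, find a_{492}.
σ(492) = 1176

In the product (Σ m^0/m^s)(Σ k / k^s) = Σ (Σ_{d | n} d) / n^s, the coefficient of 1/n^s is σ(n) = Σ_{d | n} d. For n = 492, divisors are [1, 2, 3, 4, 6, 12, 41, 82, 123, 164, 246, 492]; summing: σ(492) = 1176.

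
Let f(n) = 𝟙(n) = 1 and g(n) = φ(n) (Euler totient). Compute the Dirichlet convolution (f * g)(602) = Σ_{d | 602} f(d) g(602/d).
(𝟙 * φ)(602) = 602

Divisors of 602: [1, 2, 7, 14, 43, 86, 301, 602]. For each d | 602:
  d = 1: 𝟙(1) · φ(602/1) = 1 · 252 = 252
  d = 2: 𝟙(2) · φ(602/2) = 1 · 252 = 252
  d = 7: 𝟙(7) · φ(602/7) = 1 · 42 = 42
  d = 14: 𝟙(14) · φ(602/14) = 1 · 42 = 42
  d = 43: 𝟙(43) · φ(602/43) = 1 · 6 = 6
  d = 86: 𝟙(86) · φ(602/86) = 1 · 6 = 6
  d = 301: 𝟙(301) · φ(602/301) = 1 · 1 = 1
  d = 602: 𝟙(602) · φ(602/602) = 1 · 1 = 1
Summing: (𝟙 * φ)(602) = 252 + 252 + 42 + 42 + 6 + 6 + 1 + 1 = 602.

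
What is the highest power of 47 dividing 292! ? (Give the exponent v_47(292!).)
v_47(292!) = 6

Legendre's formula: v_p(n!) = Σ_{k ≥ 1} ⌊n / p^k⌋. For p = 47, n = 292, the terms are:
  ⌊292/47^1⌋ = ⌊292/47⌋ = 6
(the next term ⌊292/47^2⌋ = 0, terminating the sum). Summing: v_47(292!) = 6 = 6.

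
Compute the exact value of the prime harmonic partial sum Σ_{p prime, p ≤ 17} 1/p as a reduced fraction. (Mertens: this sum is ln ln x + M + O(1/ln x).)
Σ 1/p = 716167/510510

π(17) = 7, so the primes ≤ 17 are [2, 3, 5, 7, 11, 13, 17]. Summing 1/p over these primes: 716167/510510 ≈ 1.4028. Mertens estimate ln ln(17) + 0.2615 ≈ 1.3029.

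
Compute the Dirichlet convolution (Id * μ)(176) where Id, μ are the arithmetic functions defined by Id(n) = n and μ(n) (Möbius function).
(Id * μ)(176) = 80

Divisors of 176: [1, 2, 4, 8, 11, 16, 22, 44, 88, 176]. For each d | 176:
  d = 1: Id(1) · μ(176/1) = 1 · 0 = 0
  d = 2: Id(2) · μ(176/2) = 2 · 0 = 0
  d = 4: Id(4) · μ(176/4) = 4 · 0 = 0
  d = 8: Id(8) · μ(176/8) = 8 · 1 = 8
  d = 11: Id(11) · μ(176/11) = 11 · 0 = 0
  d = 16: Id(16) · μ(176/16) = 16 · -1 = -16
  d = 22: Id(22) · μ(176/22) = 22 · 0 = 0
  d = 44: Id(44) · μ(176/44) = 44 · 0 = 0
  d = 88: Id(88) · μ(176/88) = 88 · -1 = -88
  d = 176: Id(176) · μ(176/176) = 176 · 1 = 176
Summing: (Id * μ)(176) = 0 + 0 + 0 + 8 + 0 + -16 + 0 + 0 + -88 + 176 = 80.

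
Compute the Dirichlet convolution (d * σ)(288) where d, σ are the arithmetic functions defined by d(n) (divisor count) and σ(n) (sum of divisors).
(d * σ)(288) = 5256

Divisors of 288: [1, 2, 3, 4, 6, 8, 9, 12, 16, 18, 24, 32, 36, 48, 72, 96, 144, 288]. For each d | 288:
  d = 1: d(1) · σ(288/1) = 1 · 819 = 819
  d = 2: d(2) · σ(288/2) = 2 · 403 = 806
  d = 3: d(3) · σ(288/3) = 2 · 252 = 504
  d = 4: d(4) · σ(288/4) = 3 · 195 = 585
  d = 6: d(6) · σ(288/6) = 4 · 124 = 496
  d = 8: d(8) · σ(288/8) = 4 · 91 = 364
  d = 9: d(9) · σ(288/9) = 3 · 63 = 189
  d = 12: d(12) · σ(288/12) = 6 · 60 = 360
  d = 16: d(16) · σ(288/16) = 5 · 39 = 195
  d = 18: d(18) · σ(288/18) = 6 · 31 = 186
  d = 24: d(24) · σ(288/24) = 8 · 28 = 224
  d = 32: d(32) · σ(288/32) = 6 · 13 = 78
  d = 36: d(36) · σ(288/36) = 9 · 15 = 135
  d = 48: d(48) · σ(288/48) = 10 · 12 = 120
  d = 72: d(72) · σ(288/72) = 12 · 7 = 84
  d = 96: d(96) · σ(288/96) = 12 · 4 = 48
  d = 144: d(144) · σ(288/144) = 15 · 3 = 45
  d = 288: d(288) · σ(288/288) = 18 · 1 = 18
Summing: (d * σ)(288) = 819 + 806 + 504 + 585 + 496 + 364 + 189 + 360 + 195 + 186 + 224 + 78 + 135 + 120 + 84 + 48 + 45 + 18 = 5256.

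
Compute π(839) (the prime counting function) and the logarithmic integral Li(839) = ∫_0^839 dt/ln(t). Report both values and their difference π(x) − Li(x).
π(839) = 146;  Li(839) ≈ 154.01;  π(x) − Li(x) ≈ -8.01.

Direct count of primes ≤ 839 gives π(839) = 146. Numerical evaluation of the logarithmic integral gives Li(839) ≈ 154.01. The difference π(x) − Li(x) ≈ -8.01 is typically negative for small/moderate x (Li(x) overestimates), though Littlewood's theorem shows this sign changes infinitely often.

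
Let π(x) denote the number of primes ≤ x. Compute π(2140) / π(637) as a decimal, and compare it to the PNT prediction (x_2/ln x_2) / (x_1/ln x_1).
π(2140)/π(637) = 322/115 ≈ 2.8000;  PNT prediction ≈ 2.8286.

π(637) = 115 and π(2140) = 322, so π(2140)/π(637) ≈ 2.8000. The PNT-predicted ratio is (2140/ln(2140)) / (637/ln(637)) ≈ 2.8286. The two agree to within a few percent, as expected.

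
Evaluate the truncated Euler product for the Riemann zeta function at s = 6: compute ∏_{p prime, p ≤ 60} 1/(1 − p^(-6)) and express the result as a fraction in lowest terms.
∏ = 4770739572296379656394863241102356173984421633090039451960419477648624277653925987495283/4689410829889825408368231882153932262030763270859585875623809572192922480840433054253056

The primes p ≤ 60 are [2, 3, 5, 7, 11, 13, 17, 19, 23, 29, 31, 37, 41, 43, 47, 53, 59]. For each prime, (1 − 1/p^6)^(-1) = p^6 / (p^6 − 1). The product is (1 − 1/2^6)^(-1), (1 − 1/3^6)^(-1), (1 − 1/5^6)^(-1), (1 − 1/7^6)^(-1), (1 − 1/11^6)^(-1), (1 − 1/13^6)^(-1), (1 − 1/17^6)^(-1), (1 − 1/19^6)^(-1), (1 − 1/23^6)^(-1), (1 − 1/29^6)^(-1), (1 − 1/31^6)^(-1), (1 − 1/37^6)^(-1), (1 − 1/41^6)^(-1), (1 − 1/43^6)^(-1), (1 − 1/47^6)^(-1), (1 − 1/53^6)^(-1), (1 − 1/59^6)^(-1) = ∏ p^6 / (p^6 − 1) = 4770739572296379656394863241102356173984421633090039451960419477648624277653925987495283/4689410829889825408368231882153932262030763270859585875623809572192922480840433054253056.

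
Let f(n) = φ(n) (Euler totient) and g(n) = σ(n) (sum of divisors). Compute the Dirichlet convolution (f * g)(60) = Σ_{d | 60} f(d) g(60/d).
(φ * σ)(60) = 720

Divisors of 60: [1, 2, 3, 4, 5, 6, 10, 12, 15, 20, 30, 60]. For each d | 60:
  d = 1: φ(1) · σ(60/1) = 1 · 168 = 168
  d = 2: φ(2) · σ(60/2) = 1 · 72 = 72
  d = 3: φ(3) · σ(60/3) = 2 · 42 = 84
  d = 4: φ(4) · σ(60/4) = 2 · 24 = 48
  d = 5: φ(5) · σ(60/5) = 4 · 28 = 112
  d = 6: φ(6) · σ(60/6) = 2 · 18 = 36
  d = 10: φ(10) · σ(60/10) = 4 · 12 = 48
  d = 12: φ(12) · σ(60/12) = 4 · 6 = 24
  d = 15: φ(15) · σ(60/15) = 8 · 7 = 56
  d = 20: φ(20) · σ(60/20) = 8 · 4 = 32
  d = 30: φ(30) · σ(60/30) = 8 · 3 = 24
  d = 60: φ(60) · σ(60/60) = 16 · 1 = 16
Summing: (φ * σ)(60) = 168 + 72 + 84 + 48 + 112 + 36 + 48 + 24 + 56 + 32 + 24 + 16 = 720.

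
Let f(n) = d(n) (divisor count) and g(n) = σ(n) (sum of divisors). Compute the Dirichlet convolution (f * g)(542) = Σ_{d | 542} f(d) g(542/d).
(d * σ)(542) = 1370

Divisors of 542: [1, 2, 271, 542]. For each d | 542:
  d = 1: d(1) · σ(542/1) = 1 · 816 = 816
  d = 2: d(2) · σ(542/2) = 2 · 272 = 544
  d = 271: d(271) · σ(542/271) = 2 · 3 = 6
  d = 542: d(542) · σ(542/542) = 4 · 1 = 4
Summing: (d * σ)(542) = 816 + 544 + 6 + 4 = 1370.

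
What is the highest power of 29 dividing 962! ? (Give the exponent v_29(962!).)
v_29(962!) = 34

Legendre's formula: v_p(n!) = Σ_{k ≥ 1} ⌊n / p^k⌋. For p = 29, n = 962, the terms are:
  ⌊962/29^1⌋ = ⌊962/29⌋ = 33
  ⌊962/29^2⌋ = ⌊962/841⌋ = 1
(the next term ⌊962/29^3⌋ = 0, terminating the sum). Summing: v_29(962!) = 33 + 1 = 34.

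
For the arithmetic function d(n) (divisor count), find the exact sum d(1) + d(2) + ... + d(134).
Σ_{n ≤ 134} d(n) = 679

Compute d(n) for each 1 ≤ n ≤ 134: d(1) = 1, d(2) = 2, d(3) = 2, d(4) = 3, d(5) = 2, d(6) = 4, d(7) = 2, d(8) = 4, d(9) = 3, d(10) = 4, d(11) = 2, d(12) = 6, d(13) = 2, d(14) = 4, d(15) = 4, d(16) = 5, d(17) = 2, d(18) = 6, d(19) = 2, d(20) = 6, d(21) = 4, d(22) = 4, d(23) = 2, d(24) = 8, d(25) = 3, d(26) = 4, d(27) = 4, d(28) = 6, d(29) = 2, d(30) = 8, d(31) = 2, d(32) = 6, d(33) = 4, d(34) = 4, d(35) = 4, d(36) = 9, d(37) = 2, d(38) = 4, d(39) = 4, d(40) = 8, d(41) = 2, d(42) = 8, d(43) = 2, d(44) = 6, d(45) = 6, d(46) = 4, d(47) = 2, d(48) = 10, d(49) = 3, d(50) = 6, d(51) = 4, d(52) = 6, d(53) = 2, d(54) = 8, d(55) = 4, d(56) = 8, d(57) = 4, d(58) = 4, d(59) = 2, d(60) = 12, d(61) = 2, d(62) = 4, d(63) = 6, d(64) = 7, d(65) = 4, d(66) = 8, d(67) = 2, d(68) = 6, d(69) = 4, d(70) = 8, d(71) = 2, d(72) = 12, d(73) = 2, d(74) = 4, d(75) = 6, d(76) = 6, d(77) = 4, d(78) = 8, d(79) = 2, d(80) = 10, d(81) = 5, d(82) = 4, d(83) = 2, d(84) = 12, d(85) = 4, d(86) = 4, d(87) = 4, d(88) = 8, d(89) = 2, d(90) = 12, d(91) = 4, d(92) = 6, d(93) = 4, d(94) = 4, d(95) = 4, d(96) = 12, d(97) = 2, d(98) = 6, d(99) = 6, d(100) = 9, d(101) = 2, d(102) = 8, d(103) = 2, d(104) = 8, d(105) = 8, d(106) = 4, d(107) = 2, d(108) = 12, d(109) = 2, d(110) = 8, d(111) = 4, d(112) = 10, d(113) = 2, d(114) = 8, d(115) = 4, d(116) = 6, d(117) = 6, d(118) = 4, d(119) = 4, d(120) = 16, d(121) = 3, d(122) = 4, d(123) = 4, d(124) = 6, d(125) = 4, d(126) = 12, d(127) = 2, d(128) = 8, d(129) = 4, d(130) = 8, d(131) = 2, d(132) = 12, d(133) = 4, d(134) = 4. Summing all 134 values: 679. (Dirichlet's divisor formula: Σ_{n ≤ x} d(n) = x ln(x) + (2γ − 1) x + O(√x). For x = 134, the asymptotic estimate is ≈ 677.00.)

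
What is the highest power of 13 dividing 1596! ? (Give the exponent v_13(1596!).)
v_13(1596!) = 131

Legendre's formula: v_p(n!) = Σ_{k ≥ 1} ⌊n / p^k⌋. For p = 13, n = 1596, the terms are:
  ⌊1596/13^1⌋ = ⌊1596/13⌋ = 122
  ⌊1596/13^2⌋ = ⌊1596/169⌋ = 9
(the next term ⌊1596/13^3⌋ = 0, terminating the sum). Summing: v_13(1596!) = 122 + 9 = 131.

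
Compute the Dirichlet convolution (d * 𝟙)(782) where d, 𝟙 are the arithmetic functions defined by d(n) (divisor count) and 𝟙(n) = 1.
(d * 𝟙)(782) = 27

Divisors of 782: [1, 2, 17, 23, 34, 46, 391, 782]. For each d | 782:
  d = 1: d(1) · 𝟙(782/1) = 1 · 1 = 1
  d = 2: d(2) · 𝟙(782/2) = 2 · 1 = 2
  d = 17: d(17) · 𝟙(782/17) = 2 · 1 = 2
  d = 23: d(23) · 𝟙(782/23) = 2 · 1 = 2
  d = 34: d(34) · 𝟙(782/34) = 4 · 1 = 4
  d = 46: d(46) · 𝟙(782/46) = 4 · 1 = 4
  d = 391: d(391) · 𝟙(782/391) = 4 · 1 = 4
  d = 782: d(782) · 𝟙(782/782) = 8 · 1 = 8
Summing: (d * 𝟙)(782) = 1 + 2 + 2 + 2 + 4 + 4 + 4 + 8 = 27.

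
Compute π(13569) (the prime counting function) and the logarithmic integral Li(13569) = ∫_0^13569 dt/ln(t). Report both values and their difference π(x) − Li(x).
π(13569) = 1605;  Li(13569) ≈ 1627.04;  π(x) − Li(x) ≈ -22.04.

Direct count of primes ≤ 13569 gives π(13569) = 1605. Numerical evaluation of the logarithmic integral gives Li(13569) ≈ 1627.04. The difference π(x) − Li(x) ≈ -22.04 is typically negative for small/moderate x (Li(x) overestimates), though Littlewood's theorem shows this sign changes infinitely often.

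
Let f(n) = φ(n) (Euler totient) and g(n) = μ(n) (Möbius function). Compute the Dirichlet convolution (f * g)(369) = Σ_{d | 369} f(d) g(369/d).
(φ * μ)(369) = 156

Divisors of 369: [1, 3, 9, 41, 123, 369]. For each d | 369:
  d = 1: φ(1) · μ(369/1) = 1 · 0 = 0
  d = 3: φ(3) · μ(369/3) = 2 · 1 = 2
  d = 9: φ(9) · μ(369/9) = 6 · -1 = -6
  d = 41: φ(41) · μ(369/41) = 40 · 0 = 0
  d = 123: φ(123) · μ(369/123) = 80 · -1 = -80
  d = 369: φ(369) · μ(369/369) = 240 · 1 = 240
Summing: (φ * μ)(369) = 0 + 2 + -6 + 0 + -80 + 240 = 156.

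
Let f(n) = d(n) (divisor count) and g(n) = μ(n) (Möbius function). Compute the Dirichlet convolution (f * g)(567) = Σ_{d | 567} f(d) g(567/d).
(d * μ)(567) = 1

Divisors of 567: [1, 3, 7, 9, 21, 27, 63, 81, 189, 567]. For each d | 567:
  d = 1: d(1) · μ(567/1) = 1 · 0 = 0
  d = 3: d(3) · μ(567/3) = 2 · 0 = 0
  d = 7: d(7) · μ(567/7) = 2 · 0 = 0
  d = 9: d(9) · μ(567/9) = 3 · 0 = 0
  d = 21: d(21) · μ(567/21) = 4 · 0 = 0
  d = 27: d(27) · μ(567/27) = 4 · 1 = 4
  d = 63: d(63) · μ(567/63) = 6 · 0 = 0
  d = 81: d(81) · μ(567/81) = 5 · -1 = -5
  d = 189: d(189) · μ(567/189) = 8 · -1 = -8
  d = 567: d(567) · μ(567/567) = 10 · 1 = 10
Summing: (d * μ)(567) = 0 + 0 + 0 + 0 + 0 + 4 + 0 + -5 + -8 + 10 = 1.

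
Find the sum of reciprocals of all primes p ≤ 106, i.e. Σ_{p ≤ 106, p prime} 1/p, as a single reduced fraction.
Σ 1/p = 43710588286712969019768170103664304877397/23984823528925228172706521638692258396210

π(106) = 27, so the primes ≤ 106 are [2, 3, 5, 7, 11, 13, 17, 19, 23, 29, 31, 37, 41, 43, 47, 53, 59, 61, 67, 71, 73, 79, 83, 89, 97, 101, 103]. Summing 1/p over these primes: 43710588286712969019768170103664304877397/23984823528925228172706521638692258396210 ≈ 1.8224. Mertens estimate ln ln(106) + 0.2615 ≈ 1.8013.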